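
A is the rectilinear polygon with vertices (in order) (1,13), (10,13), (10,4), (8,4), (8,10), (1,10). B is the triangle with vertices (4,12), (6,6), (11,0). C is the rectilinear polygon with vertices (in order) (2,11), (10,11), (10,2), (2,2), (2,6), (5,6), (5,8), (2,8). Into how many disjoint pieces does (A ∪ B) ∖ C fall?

2

(A ∪ B) ∖ C splits into 2 disjoint pieces (area 19, area 0.5).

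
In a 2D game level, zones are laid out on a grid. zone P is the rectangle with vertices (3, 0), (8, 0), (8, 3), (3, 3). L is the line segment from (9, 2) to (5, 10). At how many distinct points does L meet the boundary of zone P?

0

The segment lies entirely outside zone P and never meets its boundary.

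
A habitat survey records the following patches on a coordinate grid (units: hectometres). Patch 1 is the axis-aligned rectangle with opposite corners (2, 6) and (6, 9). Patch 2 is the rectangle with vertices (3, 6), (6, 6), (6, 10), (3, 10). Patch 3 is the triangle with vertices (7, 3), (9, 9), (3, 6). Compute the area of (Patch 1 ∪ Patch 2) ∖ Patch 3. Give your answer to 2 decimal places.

|Patch 1 ∪ Patch 2| = 15.
|(Patch 1 ∪ Patch 2) ∩ Patch 3| = 2.25.
|(Patch 1 ∪ Patch 2) ∖ Patch 3| = 15 − 2.25 = 12.75.

12.75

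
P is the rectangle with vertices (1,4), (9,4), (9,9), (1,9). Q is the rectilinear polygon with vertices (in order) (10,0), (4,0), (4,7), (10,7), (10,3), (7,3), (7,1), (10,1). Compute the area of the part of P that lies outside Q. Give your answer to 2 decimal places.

25.00

|P| = 40, |P∩Q| = 15.
|P ∖ Q| = |P| − |P∩Q| = 40 − 15 = 25.00.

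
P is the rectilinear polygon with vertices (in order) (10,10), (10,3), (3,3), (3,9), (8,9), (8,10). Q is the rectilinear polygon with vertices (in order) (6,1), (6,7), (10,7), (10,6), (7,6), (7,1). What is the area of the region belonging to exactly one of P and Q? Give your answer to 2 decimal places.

39.00

|P| = 44, |Q| = 9, |P∩Q| = 7.
|P △ Q| = |P| + |Q| − 2·|P∩Q| = 44 + 9 − 14 = 39.00.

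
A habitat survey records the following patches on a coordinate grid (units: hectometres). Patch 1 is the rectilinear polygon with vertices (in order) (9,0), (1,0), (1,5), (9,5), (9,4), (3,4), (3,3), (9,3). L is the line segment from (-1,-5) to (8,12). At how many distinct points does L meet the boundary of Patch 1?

4

The segment meets the boundary at (4.294,5), (3.765,4), (3.235,3), (1.647,0).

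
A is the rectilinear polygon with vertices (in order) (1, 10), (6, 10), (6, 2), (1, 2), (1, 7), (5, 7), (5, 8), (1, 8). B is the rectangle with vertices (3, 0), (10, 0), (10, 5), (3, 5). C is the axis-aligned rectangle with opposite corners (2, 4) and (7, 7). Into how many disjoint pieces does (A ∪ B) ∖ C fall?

2

(A ∪ B) ∖ C splits into 2 disjoint pieces (area 11, area 38).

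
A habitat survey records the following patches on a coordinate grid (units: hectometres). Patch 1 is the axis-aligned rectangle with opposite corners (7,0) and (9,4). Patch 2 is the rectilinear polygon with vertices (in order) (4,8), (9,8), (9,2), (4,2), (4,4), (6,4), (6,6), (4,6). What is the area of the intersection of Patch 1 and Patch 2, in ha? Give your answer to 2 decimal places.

The intersection is the polygon with vertices (9,2), (7,2), (7,4), (9,4).
By the shoelace formula its area is 4.00.

4.00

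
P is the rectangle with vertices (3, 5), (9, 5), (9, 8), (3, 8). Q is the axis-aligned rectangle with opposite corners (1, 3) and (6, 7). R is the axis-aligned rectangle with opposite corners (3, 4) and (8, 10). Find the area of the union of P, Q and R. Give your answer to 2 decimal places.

By inclusion–exclusion:
Individual areas: |P| = 18, |Q| = 20, |R| = 30.
|P∩Q|: x∈[3,6], y∈[5,7] → 3·2 = 6.
|P∩R|: x∈[3,8], y∈[5,8] → 5·3 = 15.
|Q∩R|: x∈[3,6], y∈[4,7] → 3·3 = 9.
|P∩Q∩R| = 6.
|P ∪ Q ∪ R| = 68 − 30 + 6 = 44.00.

44.00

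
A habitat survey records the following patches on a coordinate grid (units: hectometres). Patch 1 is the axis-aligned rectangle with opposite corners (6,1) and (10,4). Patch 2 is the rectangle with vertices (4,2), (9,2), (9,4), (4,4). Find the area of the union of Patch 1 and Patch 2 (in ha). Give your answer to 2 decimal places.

By inclusion–exclusion:
Individual areas: |Patch 1| = 12, |Patch 2| = 10.
|Patch 1∩Patch 2|: x∈[6,9], y∈[2,4] → 3·2 = 6.
|Patch 1 ∪ Patch 2| = 22 − 6 = 16.00.

16.00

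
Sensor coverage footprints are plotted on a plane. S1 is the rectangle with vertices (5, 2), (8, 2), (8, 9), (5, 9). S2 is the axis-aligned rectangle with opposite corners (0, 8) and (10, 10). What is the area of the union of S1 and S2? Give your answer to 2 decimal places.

By inclusion–exclusion:
Individual areas: |S1| = 21, |S2| = 20.
|S1∩S2|: x∈[5,8], y∈[8,9] → 3·1 = 3.
|S1 ∪ S2| = 41 − 3 = 38.00.

38.00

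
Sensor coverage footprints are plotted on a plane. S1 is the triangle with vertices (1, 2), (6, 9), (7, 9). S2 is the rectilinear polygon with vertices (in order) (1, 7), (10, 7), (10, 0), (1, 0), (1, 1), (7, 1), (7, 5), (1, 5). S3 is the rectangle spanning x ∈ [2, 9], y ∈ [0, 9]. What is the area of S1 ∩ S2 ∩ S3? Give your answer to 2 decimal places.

1.14

The intersection is the polygon with vertices (5.286,7), (3.571,5), (3.143,5), (4.571,7).
By the shoelace formula its area is 1.14.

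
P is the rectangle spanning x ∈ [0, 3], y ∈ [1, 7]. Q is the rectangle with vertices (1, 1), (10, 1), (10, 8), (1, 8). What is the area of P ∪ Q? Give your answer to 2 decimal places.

By inclusion–exclusion:
Individual areas: |P| = 18, |Q| = 63.
|P∩Q|: x∈[1,3], y∈[1,7] → 2·6 = 12.
|P ∪ Q| = 81 − 12 = 69.00.

69.00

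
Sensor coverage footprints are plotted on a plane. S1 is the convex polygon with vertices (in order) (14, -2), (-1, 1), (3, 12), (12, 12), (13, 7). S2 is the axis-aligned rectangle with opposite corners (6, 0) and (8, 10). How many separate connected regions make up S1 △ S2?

S1 △ S2 is a single connected region.

1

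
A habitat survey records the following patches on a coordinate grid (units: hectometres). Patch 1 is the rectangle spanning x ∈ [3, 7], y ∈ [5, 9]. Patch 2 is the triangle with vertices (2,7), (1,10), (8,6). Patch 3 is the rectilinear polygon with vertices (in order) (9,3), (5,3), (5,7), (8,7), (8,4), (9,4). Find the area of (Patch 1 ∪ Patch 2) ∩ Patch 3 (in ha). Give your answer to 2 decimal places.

The region (Patch 1 ∪ Patch 2) ∩ Patch 3 is the polygon with vertices (5,5), (5,7), (7,7), (7,6.571), (8,6), (7,6.167), (7,5).
By the shoelace formula its area is 4.20.

4.20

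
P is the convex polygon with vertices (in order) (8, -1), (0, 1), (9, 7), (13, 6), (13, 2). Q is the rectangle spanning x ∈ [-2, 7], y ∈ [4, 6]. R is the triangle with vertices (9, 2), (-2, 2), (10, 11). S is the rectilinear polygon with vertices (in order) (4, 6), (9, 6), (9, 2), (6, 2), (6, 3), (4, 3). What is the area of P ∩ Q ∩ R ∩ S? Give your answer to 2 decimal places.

2.08

The intersection is the polygon with vertices (4.5,4), (7,5.667), (7,4).
By the shoelace formula its area is 2.08.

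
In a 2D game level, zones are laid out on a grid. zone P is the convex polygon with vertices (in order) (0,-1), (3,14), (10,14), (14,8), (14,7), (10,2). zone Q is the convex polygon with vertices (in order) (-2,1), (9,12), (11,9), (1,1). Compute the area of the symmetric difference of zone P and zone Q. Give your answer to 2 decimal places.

|zone P| = 138.5, |zone Q| = 39.5, |zone P∩zone Q| = 35.9.
|zone P △ zone Q| = |zone P| + |zone Q| − 2·|zone P∩zone Q| = 138.5 + 39.5 − 71.8 = 106.20.

106.20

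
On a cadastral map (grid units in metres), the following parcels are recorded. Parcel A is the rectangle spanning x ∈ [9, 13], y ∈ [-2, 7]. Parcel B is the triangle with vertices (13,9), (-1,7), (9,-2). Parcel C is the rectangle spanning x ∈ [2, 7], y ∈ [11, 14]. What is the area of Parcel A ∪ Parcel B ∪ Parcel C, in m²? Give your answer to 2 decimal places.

109.27

By inclusion–exclusion:
Individual areas: |Parcel A| = 36, |Parcel B| = 73, |Parcel C| = 15.
|Parcel A∩Parcel B| = 14.7273.
|Parcel A∩Parcel C| = 0 (no overlap).
|Parcel B∩Parcel C| = 0.
|Parcel A∩Parcel B∩Parcel C| = 0.
|Parcel A ∪ Parcel B ∪ Parcel C| = 124 − 14.7273 + 0 = 109.27.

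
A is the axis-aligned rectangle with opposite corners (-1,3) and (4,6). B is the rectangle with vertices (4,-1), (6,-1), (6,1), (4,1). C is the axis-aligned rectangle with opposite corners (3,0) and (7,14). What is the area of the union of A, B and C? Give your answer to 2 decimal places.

By inclusion–exclusion:
Individual areas: |A| = 15, |B| = 4, |C| = 56.
|A∩B| = 0 (no overlap).
|A∩C|: x∈[3,4], y∈[3,6] → 1·3 = 3.
|B∩C|: x∈[4,6], y∈[0,1] → 2·1 = 2.
|A∩B∩C| = 0.
|A ∪ B ∪ C| = 75 − 5 + 0 = 70.00.

70.00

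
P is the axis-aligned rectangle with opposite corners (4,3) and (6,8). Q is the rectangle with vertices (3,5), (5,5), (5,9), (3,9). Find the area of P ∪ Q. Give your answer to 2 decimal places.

15.00

By inclusion–exclusion:
Individual areas: |P| = 10, |Q| = 8.
|P∩Q|: x∈[4,5], y∈[5,8] → 1·3 = 3.
|P ∪ Q| = 18 − 3 = 15.00.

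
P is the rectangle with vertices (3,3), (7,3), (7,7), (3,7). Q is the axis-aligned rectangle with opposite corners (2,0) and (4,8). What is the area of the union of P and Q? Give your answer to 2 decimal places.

By inclusion–exclusion:
Individual areas: |P| = 16, |Q| = 16.
|P∩Q|: x∈[3,4], y∈[3,7] → 1·4 = 4.
|P ∪ Q| = 32 − 4 = 28.00.

28.00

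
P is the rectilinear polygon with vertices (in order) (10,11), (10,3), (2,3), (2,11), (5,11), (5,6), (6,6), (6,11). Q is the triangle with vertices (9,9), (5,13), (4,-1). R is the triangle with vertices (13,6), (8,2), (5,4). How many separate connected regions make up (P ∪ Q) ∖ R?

(P ∪ Q) ∖ R splits into 2 disjoint pieces (area 0.225, area 62.1964).

2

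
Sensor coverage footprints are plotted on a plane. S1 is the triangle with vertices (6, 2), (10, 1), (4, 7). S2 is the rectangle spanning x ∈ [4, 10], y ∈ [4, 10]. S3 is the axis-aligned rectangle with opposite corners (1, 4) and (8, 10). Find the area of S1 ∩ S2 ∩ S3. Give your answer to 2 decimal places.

2.70

The intersection is the polygon with vertices (5.2,4), (4,7), (7,4).
By the shoelace formula its area is 2.70.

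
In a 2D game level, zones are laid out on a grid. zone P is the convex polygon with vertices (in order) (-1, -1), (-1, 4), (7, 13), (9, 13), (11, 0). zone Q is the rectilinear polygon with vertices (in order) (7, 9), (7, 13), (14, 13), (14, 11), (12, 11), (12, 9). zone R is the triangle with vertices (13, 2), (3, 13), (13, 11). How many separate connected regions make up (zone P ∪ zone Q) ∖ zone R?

(zone P ∪ zone Q) ∖ zone R splits into 2 disjoint pieces (area 93.6161, area 10.6415).

2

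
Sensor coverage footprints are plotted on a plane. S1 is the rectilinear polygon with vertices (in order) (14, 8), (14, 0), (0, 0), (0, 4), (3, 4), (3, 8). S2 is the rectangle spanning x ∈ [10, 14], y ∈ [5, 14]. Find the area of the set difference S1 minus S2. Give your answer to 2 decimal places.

88.00

|S1| = 100, |S1∩S2| = 12.
|S1 ∖ S2| = |S1| − |S1∩S2| = 100 − 12 = 88.00.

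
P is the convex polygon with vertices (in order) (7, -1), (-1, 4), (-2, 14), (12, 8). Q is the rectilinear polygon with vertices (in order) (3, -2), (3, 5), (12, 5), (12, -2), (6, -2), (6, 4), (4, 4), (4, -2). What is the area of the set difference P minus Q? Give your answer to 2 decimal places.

|P| = 115.5, |P∩Q| = 21.5.
|P ∖ Q| = |P| − |P∩Q| = 115.5 − 21.5 = 94.00.

94.00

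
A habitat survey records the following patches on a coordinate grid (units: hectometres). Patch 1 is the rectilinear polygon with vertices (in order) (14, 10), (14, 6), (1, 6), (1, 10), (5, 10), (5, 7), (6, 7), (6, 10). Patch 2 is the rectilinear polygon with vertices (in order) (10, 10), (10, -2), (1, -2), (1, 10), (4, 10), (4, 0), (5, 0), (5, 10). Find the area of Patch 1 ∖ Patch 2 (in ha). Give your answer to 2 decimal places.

|Patch 1| = 49, |Patch 1∩Patch 2| = 29.
|Patch 1 ∖ Patch 2| = |Patch 1| − |Patch 1∩Patch 2| = 49 − 29 = 20.00.

20.00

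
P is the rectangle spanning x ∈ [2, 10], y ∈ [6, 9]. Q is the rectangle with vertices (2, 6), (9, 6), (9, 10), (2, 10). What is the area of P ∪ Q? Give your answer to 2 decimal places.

31.00

By inclusion–exclusion:
Individual areas: |P| = 24, |Q| = 28.
|P∩Q|: x∈[2,9], y∈[6,9] → 7·3 = 21.
|P ∪ Q| = 52 − 21 = 31.00.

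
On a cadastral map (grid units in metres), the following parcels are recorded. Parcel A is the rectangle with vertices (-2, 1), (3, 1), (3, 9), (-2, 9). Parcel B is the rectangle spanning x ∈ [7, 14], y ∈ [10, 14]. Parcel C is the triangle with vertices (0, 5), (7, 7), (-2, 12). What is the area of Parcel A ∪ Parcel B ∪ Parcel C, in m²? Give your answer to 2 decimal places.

By inclusion–exclusion:
Individual areas: |Parcel A| = 40, |Parcel B| = 28, |Parcel C| = 26.5.
|Parcel A∩Parcel B| = 0 (no overlap).
|Parcel A∩Parcel C| = 13.
|Parcel B∩Parcel C| = 0.
|Parcel A∩Parcel B∩Parcel C| = 0.
|Parcel A ∪ Parcel B ∪ Parcel C| = 94.5 − 13 + 0 = 81.50.

81.50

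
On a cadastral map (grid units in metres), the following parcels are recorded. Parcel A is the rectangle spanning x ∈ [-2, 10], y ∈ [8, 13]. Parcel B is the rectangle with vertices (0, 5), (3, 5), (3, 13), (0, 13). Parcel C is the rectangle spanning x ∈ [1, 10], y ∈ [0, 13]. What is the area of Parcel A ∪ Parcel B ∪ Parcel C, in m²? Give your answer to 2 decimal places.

By inclusion–exclusion:
Individual areas: |Parcel A| = 60, |Parcel B| = 24, |Parcel C| = 117.
|Parcel A∩Parcel B|: x∈[0,3], y∈[8,13] → 3·5 = 15.
|Parcel A∩Parcel C|: x∈[1,10], y∈[8,13] → 9·5 = 45.
|Parcel B∩Parcel C|: x∈[1,3], y∈[5,13] → 2·8 = 16.
|Parcel A∩Parcel B∩Parcel C| = 10.
|Parcel A ∪ Parcel B ∪ Parcel C| = 201 − 76 + 10 = 135.00.

135.00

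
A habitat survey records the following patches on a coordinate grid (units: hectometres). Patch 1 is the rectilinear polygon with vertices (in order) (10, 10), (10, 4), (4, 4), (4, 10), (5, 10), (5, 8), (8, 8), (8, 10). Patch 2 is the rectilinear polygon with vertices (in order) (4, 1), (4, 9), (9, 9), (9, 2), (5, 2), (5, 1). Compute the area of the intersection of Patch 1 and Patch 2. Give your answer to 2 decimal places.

22.00

The intersection is the polygon with vertices (4,4), (4,9), (5,9), (5,8), (8,8), (8,9), (9,9), (9,4).
By the shoelace formula its area is 22.00.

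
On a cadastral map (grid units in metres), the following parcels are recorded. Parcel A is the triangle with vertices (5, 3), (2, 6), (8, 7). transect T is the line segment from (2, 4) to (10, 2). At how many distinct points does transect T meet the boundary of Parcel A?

2

The segment meets the boundary at (5.158,3.211), (4.667,3.333).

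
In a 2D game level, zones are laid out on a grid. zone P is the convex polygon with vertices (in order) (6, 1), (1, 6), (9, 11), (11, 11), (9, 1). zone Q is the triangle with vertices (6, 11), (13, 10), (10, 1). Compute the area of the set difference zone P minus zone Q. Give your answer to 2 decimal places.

|zone P| = 57.5, |zone P∩zone Q| = 17.3705.
|zone P ∖ zone Q| = |zone P| − |zone P∩zone Q| = 57.5 − 17.3705 = 40.13.

40.13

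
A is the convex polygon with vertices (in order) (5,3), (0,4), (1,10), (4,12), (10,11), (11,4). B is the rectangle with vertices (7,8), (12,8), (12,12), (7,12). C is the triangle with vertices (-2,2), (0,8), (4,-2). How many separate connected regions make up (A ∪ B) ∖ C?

(A ∪ B) ∖ C is a single connected region.

1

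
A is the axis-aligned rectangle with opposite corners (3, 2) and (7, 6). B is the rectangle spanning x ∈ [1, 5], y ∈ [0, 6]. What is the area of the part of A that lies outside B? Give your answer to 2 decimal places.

|A∩B|: x∈[3,5], y∈[2,6] → 2·4 = 8.
|A| = 16.
|A ∖ B| = |A| − |A∩B| = 16 − 8 = 8.00.

8.00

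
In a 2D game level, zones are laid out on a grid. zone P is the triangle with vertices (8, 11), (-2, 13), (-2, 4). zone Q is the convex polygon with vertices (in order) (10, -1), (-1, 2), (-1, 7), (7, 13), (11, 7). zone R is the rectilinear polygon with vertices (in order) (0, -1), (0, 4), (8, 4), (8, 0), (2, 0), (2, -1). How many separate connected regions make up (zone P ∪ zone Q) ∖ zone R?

(zone P ∪ zone Q) ∖ zone R is a single connected region.

1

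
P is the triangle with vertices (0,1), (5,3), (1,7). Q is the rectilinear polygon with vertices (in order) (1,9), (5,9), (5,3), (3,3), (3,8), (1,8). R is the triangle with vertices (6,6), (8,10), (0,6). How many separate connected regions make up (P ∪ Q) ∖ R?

(P ∪ Q) ∖ R splits into 3 disjoint pieces (area 17.4167, area 0.1061, area 4).

3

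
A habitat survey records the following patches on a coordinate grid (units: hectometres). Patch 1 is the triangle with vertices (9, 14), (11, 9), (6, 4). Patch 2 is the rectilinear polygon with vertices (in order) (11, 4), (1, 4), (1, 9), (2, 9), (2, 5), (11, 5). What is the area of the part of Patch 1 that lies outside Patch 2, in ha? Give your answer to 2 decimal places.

|Patch 1| = 17.5, |Patch 1∩Patch 2| = 0.35.
|Patch 1 ∖ Patch 2| = |Patch 1| − |Patch 1∩Patch 2| = 17.5 − 0.35 = 17.15.

17.15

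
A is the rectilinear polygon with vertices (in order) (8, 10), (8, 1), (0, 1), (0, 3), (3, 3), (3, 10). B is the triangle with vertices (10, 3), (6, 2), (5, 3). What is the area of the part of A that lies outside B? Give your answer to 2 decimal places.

49.00

|A| = 51, |A∩B| = 2.
|A ∖ B| = |A| − |A∩B| = 51 − 2 = 49.00.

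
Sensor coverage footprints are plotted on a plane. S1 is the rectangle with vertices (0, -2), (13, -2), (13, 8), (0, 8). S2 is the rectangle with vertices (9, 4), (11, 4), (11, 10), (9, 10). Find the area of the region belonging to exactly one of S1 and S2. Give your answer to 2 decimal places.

|S1∩S2|: x∈[9,11], y∈[4,8] → 2·4 = 8.
|S1 △ S2| = |S1| + |S2| − 2·|S1∩S2| = 130 + 12 − 16 = 126.00.

126.00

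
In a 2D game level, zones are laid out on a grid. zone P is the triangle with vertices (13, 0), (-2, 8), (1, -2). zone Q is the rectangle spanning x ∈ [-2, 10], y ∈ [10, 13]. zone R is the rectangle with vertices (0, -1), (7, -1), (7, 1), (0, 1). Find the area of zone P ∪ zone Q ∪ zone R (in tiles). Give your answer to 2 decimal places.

99.80

By inclusion–exclusion:
Individual areas: |zone P| = 63, |zone Q| = 36, |zone R| = 14.
|zone P∩zone Q| = 0.
|zone P∩zone R| = 13.2.
|zone Q∩zone R| = 0 (no overlap).
|zone P∩zone Q∩zone R| = 0.
|zone P ∪ zone Q ∪ zone R| = 113 − 13.2 + 0 = 99.80.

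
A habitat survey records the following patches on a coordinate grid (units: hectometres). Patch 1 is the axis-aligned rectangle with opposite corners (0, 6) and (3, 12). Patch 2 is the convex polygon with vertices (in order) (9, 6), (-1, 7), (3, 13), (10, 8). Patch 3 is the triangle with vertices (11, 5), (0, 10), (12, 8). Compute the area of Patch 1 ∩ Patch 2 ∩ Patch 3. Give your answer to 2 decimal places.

The intersection is the polygon with vertices (3,8.636), (0.767,9.651), (0.9,9.85), (3,9.5).
By the shoelace formula its area is 1.20.

1.20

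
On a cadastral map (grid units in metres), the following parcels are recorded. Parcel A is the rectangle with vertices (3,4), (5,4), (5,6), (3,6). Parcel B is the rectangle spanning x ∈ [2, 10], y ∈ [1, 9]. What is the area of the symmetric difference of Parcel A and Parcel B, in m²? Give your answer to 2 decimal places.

|Parcel A∩Parcel B|: x∈[3,5], y∈[4,6] → 2·2 = 4.
|Parcel A △ Parcel B| = |Parcel A| + |Parcel B| − 2·|Parcel A∩Parcel B| = 4 + 64 − 8 = 60.00.

60.00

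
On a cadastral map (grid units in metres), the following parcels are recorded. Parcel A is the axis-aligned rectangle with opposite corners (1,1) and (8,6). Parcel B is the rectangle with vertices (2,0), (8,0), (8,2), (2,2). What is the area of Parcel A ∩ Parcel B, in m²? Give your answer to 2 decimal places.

|Parcel A∩Parcel B|: x∈[2,8], y∈[1,2] → 6·1 = 6.

6.00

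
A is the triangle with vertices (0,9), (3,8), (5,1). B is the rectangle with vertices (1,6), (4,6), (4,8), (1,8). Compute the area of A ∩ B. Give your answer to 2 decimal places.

The intersection is the polygon with vertices (3.571,6), (1.875,6), (1,7.4), (1,8), (3,8).
By the shoelace formula its area is 3.96.

3.96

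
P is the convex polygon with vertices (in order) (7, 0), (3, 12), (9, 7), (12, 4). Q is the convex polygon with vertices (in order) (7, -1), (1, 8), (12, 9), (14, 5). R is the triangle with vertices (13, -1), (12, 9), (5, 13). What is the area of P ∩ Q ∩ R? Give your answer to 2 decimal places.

The intersection is the polygon with vertices (9,7), (12,4), (10.726,2.98), (7.909,7.909).
By the shoelace formula its area is 4.85.

4.85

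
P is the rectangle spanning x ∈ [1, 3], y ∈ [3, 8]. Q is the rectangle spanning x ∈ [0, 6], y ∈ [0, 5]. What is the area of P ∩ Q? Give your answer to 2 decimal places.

4.00

|P∩Q|: x∈[1,3], y∈[3,5] → 2·2 = 4.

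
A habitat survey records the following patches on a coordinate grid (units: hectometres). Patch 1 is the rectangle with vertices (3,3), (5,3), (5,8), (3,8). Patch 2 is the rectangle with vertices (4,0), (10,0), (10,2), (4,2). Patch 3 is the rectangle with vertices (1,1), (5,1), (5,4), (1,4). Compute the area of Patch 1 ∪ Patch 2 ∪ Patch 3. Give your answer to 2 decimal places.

31.00

By inclusion–exclusion:
Individual areas: |Patch 1| = 10, |Patch 2| = 12, |Patch 3| = 12.
|Patch 1∩Patch 2| = 0 (no overlap).
|Patch 1∩Patch 3|: x∈[3,5], y∈[3,4] → 2·1 = 2.
|Patch 2∩Patch 3|: x∈[4,5], y∈[1,2] → 1·1 = 1.
|Patch 1∩Patch 2∩Patch 3| = 0.
|Patch 1 ∪ Patch 2 ∪ Patch 3| = 34 − 3 + 0 = 31.00.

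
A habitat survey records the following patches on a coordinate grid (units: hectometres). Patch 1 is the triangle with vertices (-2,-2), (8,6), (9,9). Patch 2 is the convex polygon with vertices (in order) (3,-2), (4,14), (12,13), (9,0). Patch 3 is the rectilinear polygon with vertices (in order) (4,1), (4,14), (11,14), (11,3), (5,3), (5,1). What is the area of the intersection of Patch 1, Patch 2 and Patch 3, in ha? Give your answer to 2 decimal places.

7.40

The intersection is the polygon with vertices (8,6), (4,2.8), (4,4), (9,9).
By the shoelace formula its area is 7.40.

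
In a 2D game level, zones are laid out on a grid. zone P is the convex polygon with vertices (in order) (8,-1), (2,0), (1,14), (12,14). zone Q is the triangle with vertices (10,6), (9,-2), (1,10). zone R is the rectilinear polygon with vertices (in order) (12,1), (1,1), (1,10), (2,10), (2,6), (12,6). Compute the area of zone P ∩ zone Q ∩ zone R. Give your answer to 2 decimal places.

19.81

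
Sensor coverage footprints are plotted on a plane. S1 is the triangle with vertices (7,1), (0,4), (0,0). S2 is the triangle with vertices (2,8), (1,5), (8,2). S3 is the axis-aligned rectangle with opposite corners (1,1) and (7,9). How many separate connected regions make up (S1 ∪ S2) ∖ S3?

(S1 ∪ S2) ∖ S3 splits into 2 disjoint pieces (area 6.2857, area 0.2857).

2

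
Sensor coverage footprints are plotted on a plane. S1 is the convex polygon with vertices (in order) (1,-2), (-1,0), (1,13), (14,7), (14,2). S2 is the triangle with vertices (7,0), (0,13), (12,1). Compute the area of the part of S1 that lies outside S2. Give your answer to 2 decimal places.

109.92

|S1| = 145, |S1∩S2| = 35.0809.
|S1 ∖ S2| = |S1| − |S1∩S2| = 145 − 35.0809 = 109.92.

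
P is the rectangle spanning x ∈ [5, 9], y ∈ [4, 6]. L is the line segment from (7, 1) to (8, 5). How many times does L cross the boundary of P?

1

The segment meets the boundary at (7.75,4).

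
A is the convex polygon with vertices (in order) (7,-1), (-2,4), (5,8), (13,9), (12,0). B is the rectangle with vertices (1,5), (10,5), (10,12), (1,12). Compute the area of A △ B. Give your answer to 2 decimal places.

109.52

|A| = 94.5, |B| = 63, |A∩B| = 23.9911.
|A △ B| = |A| + |B| − 2·|A∩B| = 94.5 + 63 − 47.9821 = 109.52.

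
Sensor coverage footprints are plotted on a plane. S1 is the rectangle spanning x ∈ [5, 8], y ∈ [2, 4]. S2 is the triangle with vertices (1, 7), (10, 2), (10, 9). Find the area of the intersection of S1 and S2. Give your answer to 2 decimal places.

The intersection is the polygon with vertices (8,4), (8,3.111), (6.4,4).
By the shoelace formula its area is 0.71.

0.71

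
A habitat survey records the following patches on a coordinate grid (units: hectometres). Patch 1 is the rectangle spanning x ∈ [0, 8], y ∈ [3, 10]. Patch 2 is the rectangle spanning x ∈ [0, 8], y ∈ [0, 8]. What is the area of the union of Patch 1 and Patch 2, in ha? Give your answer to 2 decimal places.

By inclusion–exclusion:
Individual areas: |Patch 1| = 56, |Patch 2| = 64.
|Patch 1∩Patch 2|: x∈[0,8], y∈[3,8] → 8·5 = 40.
|Patch 1 ∪ Patch 2| = 120 − 40 = 80.00.

80.00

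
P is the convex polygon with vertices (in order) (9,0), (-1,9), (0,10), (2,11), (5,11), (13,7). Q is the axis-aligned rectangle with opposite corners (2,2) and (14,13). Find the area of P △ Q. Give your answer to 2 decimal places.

77.33

|P| = 76.5, |Q| = 132, |P∩Q| = 65.5849.
|P △ Q| = |P| + |Q| − 2·|P∩Q| = 76.5 + 132 − 131.1698 = 77.33.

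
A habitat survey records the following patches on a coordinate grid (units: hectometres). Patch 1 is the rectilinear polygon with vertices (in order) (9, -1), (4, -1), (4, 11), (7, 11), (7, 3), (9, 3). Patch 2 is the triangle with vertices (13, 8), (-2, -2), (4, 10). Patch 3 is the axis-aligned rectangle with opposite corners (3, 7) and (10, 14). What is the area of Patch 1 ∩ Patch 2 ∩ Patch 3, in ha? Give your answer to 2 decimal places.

The intersection is the polygon with vertices (7,9.333), (7,7), (4,7), (4,10).
By the shoelace formula its area is 8.00.

8.00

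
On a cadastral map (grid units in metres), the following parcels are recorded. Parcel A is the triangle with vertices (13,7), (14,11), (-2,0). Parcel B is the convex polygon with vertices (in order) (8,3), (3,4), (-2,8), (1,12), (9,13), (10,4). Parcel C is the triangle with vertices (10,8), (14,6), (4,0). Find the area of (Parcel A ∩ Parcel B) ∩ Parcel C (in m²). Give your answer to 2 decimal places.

The region (Parcel A ∩ Parcel B) ∩ Parcel C is the polygon with vertices (9.831,5.521), (7.231,4.308), (9.613,7.484).
By the shoelace formula its area is 2.68.

2.68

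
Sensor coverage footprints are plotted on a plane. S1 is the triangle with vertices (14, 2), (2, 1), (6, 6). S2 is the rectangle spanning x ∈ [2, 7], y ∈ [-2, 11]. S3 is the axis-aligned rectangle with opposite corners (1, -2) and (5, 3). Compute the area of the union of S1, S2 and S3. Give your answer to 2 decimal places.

84.29

By inclusion–exclusion:
Individual areas: |S1| = 28, |S2| = 65, |S3| = 20.
|S1∩S2| = 13.7083.
|S1∩S3| = 4.025.
|S2∩S3|: x∈[2,5], y∈[-2,3] → 3·5 = 15.
|S1∩S2∩S3| = 4.025.
|S1 ∪ S2 ∪ S3| = 113 − 32.7333 + 4.025 = 84.29.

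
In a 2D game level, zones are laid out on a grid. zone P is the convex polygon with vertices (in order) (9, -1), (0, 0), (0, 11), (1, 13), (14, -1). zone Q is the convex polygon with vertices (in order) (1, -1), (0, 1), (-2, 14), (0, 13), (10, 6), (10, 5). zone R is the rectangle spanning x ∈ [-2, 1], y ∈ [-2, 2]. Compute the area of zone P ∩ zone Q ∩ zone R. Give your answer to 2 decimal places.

The intersection is the polygon with vertices (0,1), (0,2), (1,2), (1,-0.111), (0.529,-0.059).
By the shoelace formula its area is 1.79.

1.79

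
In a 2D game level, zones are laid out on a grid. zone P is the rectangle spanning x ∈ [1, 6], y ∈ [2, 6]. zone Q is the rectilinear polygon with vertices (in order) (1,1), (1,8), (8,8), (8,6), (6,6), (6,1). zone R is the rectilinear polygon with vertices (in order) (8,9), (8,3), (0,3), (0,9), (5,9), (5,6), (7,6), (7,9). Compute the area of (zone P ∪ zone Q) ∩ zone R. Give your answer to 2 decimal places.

25.00

|zone P ∪ zone Q| = 39.
|(zone P ∪ zone Q) ∩ zone R| = 25.00.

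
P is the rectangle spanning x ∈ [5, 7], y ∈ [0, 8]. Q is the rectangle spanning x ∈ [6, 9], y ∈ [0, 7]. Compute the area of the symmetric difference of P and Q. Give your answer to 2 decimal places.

23.00

|P∩Q|: x∈[6,7], y∈[0,7] → 1·7 = 7.
|P △ Q| = |P| + |Q| − 2·|P∩Q| = 16 + 21 − 14 = 23.00.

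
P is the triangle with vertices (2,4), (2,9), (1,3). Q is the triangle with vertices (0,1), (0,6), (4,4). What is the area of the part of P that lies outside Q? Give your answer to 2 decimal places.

1.23

|P| = 2.5, |P∩Q| = 1.2692.
|P ∖ Q| = |P| − |P∩Q| = 2.5 − 1.2692 = 1.23.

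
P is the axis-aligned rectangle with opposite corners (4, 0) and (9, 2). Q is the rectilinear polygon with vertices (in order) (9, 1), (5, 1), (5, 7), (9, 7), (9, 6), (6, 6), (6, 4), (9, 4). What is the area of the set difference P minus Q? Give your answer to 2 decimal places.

|P| = 10, |P∩Q| = 4.
|P ∖ Q| = |P| − |P∩Q| = 10 − 4 = 6.00.

6.00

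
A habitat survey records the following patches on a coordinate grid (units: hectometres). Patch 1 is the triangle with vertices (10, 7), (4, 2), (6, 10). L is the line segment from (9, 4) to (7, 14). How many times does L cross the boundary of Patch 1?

The segment meets the boundary at (8.118,8.412), (8.629,5.857).

2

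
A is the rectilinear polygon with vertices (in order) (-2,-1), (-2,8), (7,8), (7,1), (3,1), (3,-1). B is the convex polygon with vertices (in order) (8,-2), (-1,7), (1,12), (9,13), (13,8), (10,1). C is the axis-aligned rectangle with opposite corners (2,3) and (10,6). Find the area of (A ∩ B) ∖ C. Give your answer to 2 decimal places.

23.30

|A ∩ B| = 37.8.
|(A ∩ B) ∩ C| = 14.5.
|(A ∩ B) ∖ C| = 37.8 − 14.5 = 23.30.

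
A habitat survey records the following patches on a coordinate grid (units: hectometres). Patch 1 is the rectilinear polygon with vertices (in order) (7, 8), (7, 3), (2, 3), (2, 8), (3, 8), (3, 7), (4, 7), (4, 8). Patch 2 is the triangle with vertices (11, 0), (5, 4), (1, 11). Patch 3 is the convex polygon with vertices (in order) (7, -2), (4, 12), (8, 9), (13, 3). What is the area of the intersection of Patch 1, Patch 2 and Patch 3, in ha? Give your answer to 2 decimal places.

2.94

The intersection is the polygon with vertices (6.5,3), (5.833,3.444), (5.206,6.374), (7,4.4), (7,3).
By the shoelace formula its area is 2.94.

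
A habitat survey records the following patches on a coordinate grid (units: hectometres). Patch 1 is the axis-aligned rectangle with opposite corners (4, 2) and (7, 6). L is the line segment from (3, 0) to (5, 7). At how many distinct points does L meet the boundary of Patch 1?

The segment meets the boundary at (4.714,6), (4,3.5).

2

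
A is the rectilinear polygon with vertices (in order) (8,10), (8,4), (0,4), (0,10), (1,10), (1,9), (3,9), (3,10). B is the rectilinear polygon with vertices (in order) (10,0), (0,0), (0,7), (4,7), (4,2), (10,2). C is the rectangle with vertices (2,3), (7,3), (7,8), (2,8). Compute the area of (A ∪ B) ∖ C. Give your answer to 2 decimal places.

|A ∪ B| = 74.
|(A ∪ B) ∩ C| = 22.
|(A ∪ B) ∖ C| = 74 − 22 = 52.00.

52.00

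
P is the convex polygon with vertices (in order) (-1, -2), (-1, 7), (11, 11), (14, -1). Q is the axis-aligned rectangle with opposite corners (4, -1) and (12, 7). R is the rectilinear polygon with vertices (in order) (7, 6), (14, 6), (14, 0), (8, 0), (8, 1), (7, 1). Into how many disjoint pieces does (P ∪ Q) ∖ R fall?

(P ∪ Q) ∖ R is a single connected region.

1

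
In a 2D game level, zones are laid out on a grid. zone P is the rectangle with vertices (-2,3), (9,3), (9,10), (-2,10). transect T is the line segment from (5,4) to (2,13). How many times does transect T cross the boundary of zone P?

The segment meets the boundary at (3,10).

1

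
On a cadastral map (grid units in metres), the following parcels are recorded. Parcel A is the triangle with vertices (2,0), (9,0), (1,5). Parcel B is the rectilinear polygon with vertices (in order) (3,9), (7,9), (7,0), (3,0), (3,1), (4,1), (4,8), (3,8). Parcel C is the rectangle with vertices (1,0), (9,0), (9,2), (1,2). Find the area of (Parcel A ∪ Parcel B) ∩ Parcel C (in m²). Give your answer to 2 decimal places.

11.65

The region (Parcel A ∪ Parcel B) ∩ Parcel C is the polygon with vertices (1.6,2), (7,2), (7,1.25), (9,0), (7,0), (3,0), (2,0).
By the shoelace formula its area is 11.65.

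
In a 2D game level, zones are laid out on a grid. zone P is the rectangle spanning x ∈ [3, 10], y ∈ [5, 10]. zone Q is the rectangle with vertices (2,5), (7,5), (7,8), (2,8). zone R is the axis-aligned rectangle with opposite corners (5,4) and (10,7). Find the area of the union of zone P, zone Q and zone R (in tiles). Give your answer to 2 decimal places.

By inclusion–exclusion:
Individual areas: |zone P| = 35, |zone Q| = 15, |zone R| = 15.
|zone P∩zone Q|: x∈[3,7], y∈[5,8] → 4·3 = 12.
|zone P∩zone R|: x∈[5,10], y∈[5,7] → 5·2 = 10.
|zone Q∩zone R|: x∈[5,7], y∈[5,7] → 2·2 = 4.
|zone P∩zone Q∩zone R| = 4.
|zone P ∪ zone Q ∪ zone R| = 65 − 26 + 4 = 43.00.

43.00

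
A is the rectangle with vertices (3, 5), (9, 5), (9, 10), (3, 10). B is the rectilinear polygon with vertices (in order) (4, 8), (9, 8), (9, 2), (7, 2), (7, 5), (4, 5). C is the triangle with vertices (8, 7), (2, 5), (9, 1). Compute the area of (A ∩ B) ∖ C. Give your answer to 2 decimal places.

|A ∩ B| = 15.
|(A ∩ B) ∩ C| = 5.6667.
|(A ∩ B) ∖ C| = 15 − 5.6667 = 9.33.

9.33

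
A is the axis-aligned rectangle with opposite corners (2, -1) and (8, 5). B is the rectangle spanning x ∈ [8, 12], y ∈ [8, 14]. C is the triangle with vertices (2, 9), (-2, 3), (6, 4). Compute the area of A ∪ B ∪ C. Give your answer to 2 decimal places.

77.40

By inclusion–exclusion:
Individual areas: |A| = 36, |B| = 24, |C| = 22.
|A∩B| = 0 (no overlap).
|A∩C| = 4.6.
|B∩C| = 0.
|A∩B∩C| = 0.
|A ∪ B ∪ C| = 82 − 4.6 + 0 = 77.40.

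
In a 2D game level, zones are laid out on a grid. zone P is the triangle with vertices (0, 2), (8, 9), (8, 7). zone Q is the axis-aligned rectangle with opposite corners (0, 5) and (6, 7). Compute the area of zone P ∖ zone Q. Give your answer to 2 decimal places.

|zone P| = 8, |zone P∩zone Q| = 2.4071.
|zone P ∖ zone Q| = |zone P| − |zone P∩zone Q| = 8 − 2.4071 = 5.59.

5.59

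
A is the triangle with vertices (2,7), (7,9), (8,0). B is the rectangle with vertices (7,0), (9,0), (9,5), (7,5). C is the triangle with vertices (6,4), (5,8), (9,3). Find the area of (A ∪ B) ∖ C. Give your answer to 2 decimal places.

|A ∪ B| = 30.4722.
|(A ∪ B) ∩ C| = 5.5.
|(A ∪ B) ∖ C| = 30.4722 − 5.5 = 24.97.

24.97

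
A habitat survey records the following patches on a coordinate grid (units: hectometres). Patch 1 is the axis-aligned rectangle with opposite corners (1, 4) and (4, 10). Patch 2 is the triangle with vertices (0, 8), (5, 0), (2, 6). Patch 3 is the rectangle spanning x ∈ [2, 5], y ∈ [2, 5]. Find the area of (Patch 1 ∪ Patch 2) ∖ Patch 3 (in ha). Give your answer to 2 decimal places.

16.55

|Patch 1 ∪ Patch 2| = 19.3.
|(Patch 1 ∪ Patch 2) ∩ Patch 3| = 2.75.
|(Patch 1 ∪ Patch 2) ∖ Patch 3| = 19.3 − 2.75 = 16.55.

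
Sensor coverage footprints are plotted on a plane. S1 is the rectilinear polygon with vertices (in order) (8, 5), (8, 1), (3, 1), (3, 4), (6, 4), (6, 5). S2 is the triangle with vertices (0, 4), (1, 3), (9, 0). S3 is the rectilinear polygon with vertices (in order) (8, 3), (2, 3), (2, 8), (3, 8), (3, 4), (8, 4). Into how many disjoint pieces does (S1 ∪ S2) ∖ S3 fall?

2

(S1 ∪ S2) ∖ S3 splits into 2 disjoint pieces (area 11.4444, area 2).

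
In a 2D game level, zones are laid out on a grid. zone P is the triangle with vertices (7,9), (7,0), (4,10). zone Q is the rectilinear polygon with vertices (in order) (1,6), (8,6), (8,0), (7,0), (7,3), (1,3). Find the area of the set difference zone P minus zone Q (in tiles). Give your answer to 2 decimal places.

|zone P| = 13.5, |zone P∩zone Q| = 4.05.
|zone P ∖ zone Q| = |zone P| − |zone P∩zone Q| = 13.5 − 4.05 = 9.45.

9.45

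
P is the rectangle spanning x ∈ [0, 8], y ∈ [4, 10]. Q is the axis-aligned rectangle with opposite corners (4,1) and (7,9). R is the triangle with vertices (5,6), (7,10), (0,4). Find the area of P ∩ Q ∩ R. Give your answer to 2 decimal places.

4.01

The intersection is the polygon with vertices (4,7.429), (5.833,9), (6.5,9), (5,6), (4,5.6).
By the shoelace formula its area is 4.01.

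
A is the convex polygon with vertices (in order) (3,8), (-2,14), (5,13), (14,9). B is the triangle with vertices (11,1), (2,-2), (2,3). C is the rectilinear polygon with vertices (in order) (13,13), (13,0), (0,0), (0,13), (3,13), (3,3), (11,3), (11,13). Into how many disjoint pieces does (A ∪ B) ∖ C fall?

3

(A ∪ B) ∖ C splits into 3 disjoint pieces (area 32.9909, area 0.2677, area 6).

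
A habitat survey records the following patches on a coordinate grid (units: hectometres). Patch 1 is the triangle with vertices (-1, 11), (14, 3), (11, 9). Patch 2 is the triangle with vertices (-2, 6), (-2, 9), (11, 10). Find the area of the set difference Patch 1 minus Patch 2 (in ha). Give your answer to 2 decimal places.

27.44

|Patch 1| = 33, |Patch 1∩Patch 2| = 5.557.
|Patch 1 ∖ Patch 2| = |Patch 1| − |Patch 1∩Patch 2| = 33 − 5.557 = 27.44.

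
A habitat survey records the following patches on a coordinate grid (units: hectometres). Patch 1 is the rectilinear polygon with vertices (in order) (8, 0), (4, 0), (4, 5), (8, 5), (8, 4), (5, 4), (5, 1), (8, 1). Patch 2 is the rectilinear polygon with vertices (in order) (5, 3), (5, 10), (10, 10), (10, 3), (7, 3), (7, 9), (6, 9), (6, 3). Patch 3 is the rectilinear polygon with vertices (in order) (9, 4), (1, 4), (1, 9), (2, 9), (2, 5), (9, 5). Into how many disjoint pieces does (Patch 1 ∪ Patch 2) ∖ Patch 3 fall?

(Patch 1 ∪ Patch 2) ∖ Patch 3 splits into 2 disjoint pieces (area 8, area 25).

2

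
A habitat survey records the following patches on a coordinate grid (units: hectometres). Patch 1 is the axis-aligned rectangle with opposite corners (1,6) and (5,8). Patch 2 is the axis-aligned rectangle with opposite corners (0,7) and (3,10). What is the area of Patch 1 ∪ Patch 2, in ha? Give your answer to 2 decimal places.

15.00

By inclusion–exclusion:
Individual areas: |Patch 1| = 8, |Patch 2| = 9.
|Patch 1∩Patch 2|: x∈[1,3], y∈[7,8] → 2·1 = 2.
|Patch 1 ∪ Patch 2| = 17 − 2 = 15.00.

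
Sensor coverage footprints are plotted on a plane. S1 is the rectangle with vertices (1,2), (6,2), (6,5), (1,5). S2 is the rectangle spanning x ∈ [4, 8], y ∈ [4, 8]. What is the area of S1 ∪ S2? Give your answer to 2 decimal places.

29.00

By inclusion–exclusion:
Individual areas: |S1| = 15, |S2| = 16.
|S1∩S2|: x∈[4,6], y∈[4,5] → 2·1 = 2.
|S1 ∪ S2| = 31 − 2 = 29.00.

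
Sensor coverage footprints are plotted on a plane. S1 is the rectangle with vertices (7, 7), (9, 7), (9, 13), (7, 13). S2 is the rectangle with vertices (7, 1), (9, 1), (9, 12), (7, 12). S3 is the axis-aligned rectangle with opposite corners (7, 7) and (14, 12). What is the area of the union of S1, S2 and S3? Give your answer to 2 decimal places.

By inclusion–exclusion:
Individual areas: |S1| = 12, |S2| = 22, |S3| = 35.
|S1∩S2|: x∈[7,9], y∈[7,12] → 2·5 = 10.
|S1∩S3|: x∈[7,9], y∈[7,12] → 2·5 = 10.
|S2∩S3|: x∈[7,9], y∈[7,12] → 2·5 = 10.
|S1∩S2∩S3| = 10.
|S1 ∪ S2 ∪ S3| = 69 − 30 + 10 = 49.00.

49.00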